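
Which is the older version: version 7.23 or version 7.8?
version 7.8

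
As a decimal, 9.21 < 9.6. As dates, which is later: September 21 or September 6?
September 21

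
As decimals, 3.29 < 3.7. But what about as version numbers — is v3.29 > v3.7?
True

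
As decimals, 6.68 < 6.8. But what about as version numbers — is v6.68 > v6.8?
True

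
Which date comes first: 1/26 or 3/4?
1/26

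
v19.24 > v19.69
False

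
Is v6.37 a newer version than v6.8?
Yes. Version numbers are compared segment by segment as integers, not as decimals: minor version 37 > 8, so v6.37 > v6.8 (even though the decimal 6.37 < 6.8).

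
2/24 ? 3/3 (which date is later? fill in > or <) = <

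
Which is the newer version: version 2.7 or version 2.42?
version 2.42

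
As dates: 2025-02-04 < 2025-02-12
True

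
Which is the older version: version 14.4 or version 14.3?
version 14.3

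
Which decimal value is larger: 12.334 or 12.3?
12.334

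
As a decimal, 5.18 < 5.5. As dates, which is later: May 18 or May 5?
May 18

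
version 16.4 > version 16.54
False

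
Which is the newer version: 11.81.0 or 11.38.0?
11.81.0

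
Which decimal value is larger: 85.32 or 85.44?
85.44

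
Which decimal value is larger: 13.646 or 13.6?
13.646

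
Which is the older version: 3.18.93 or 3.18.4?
3.18.4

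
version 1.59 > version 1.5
True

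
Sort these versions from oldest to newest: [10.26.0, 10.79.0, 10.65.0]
[10.26.0, 10.65.0, 10.79.0]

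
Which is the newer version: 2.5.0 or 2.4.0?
2.5.0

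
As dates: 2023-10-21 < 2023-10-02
False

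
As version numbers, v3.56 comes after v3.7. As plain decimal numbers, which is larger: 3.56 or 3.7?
3.7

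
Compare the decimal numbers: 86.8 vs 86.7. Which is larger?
86.8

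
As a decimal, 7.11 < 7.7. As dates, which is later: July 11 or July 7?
July 11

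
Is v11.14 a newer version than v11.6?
Yes. Version numbers are compared segment by segment as integers, not as decimals: minor version 14 > 6, so v11.14 > v11.6 (even though the decimal 11.14 < 11.6).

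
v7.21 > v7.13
True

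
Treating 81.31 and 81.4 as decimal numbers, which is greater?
81.4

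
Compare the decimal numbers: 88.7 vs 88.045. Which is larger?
88.7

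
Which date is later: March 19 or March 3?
March 19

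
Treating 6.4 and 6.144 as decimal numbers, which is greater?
6.4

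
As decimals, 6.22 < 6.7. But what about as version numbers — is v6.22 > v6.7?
True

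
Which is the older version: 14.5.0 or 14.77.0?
14.5.0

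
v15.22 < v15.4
False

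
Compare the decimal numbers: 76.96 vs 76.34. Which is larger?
76.96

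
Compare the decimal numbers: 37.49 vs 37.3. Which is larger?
37.49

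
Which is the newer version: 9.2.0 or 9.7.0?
9.7.0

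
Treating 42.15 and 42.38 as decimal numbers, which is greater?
42.38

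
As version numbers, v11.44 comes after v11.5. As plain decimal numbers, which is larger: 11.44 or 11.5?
11.5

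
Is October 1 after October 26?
No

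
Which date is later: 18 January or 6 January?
18 January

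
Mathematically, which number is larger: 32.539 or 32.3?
32.539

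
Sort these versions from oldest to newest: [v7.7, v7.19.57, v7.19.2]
[v7.7, v7.19.2, v7.19.57]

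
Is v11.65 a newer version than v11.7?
Yes. Version numbers are compared segment by segment as integers, not as decimals: minor version 65 > 7, so v11.65 > v11.7 (even though the decimal 11.65 < 11.7).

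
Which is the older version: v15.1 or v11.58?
v11.58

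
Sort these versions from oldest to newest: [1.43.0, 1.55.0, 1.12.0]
[1.12.0, 1.43.0, 1.55.0]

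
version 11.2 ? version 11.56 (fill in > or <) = <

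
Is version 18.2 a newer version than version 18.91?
No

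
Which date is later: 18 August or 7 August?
18 August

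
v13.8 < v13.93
True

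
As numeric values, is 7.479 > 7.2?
True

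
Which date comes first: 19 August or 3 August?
3 August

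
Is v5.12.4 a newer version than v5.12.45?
No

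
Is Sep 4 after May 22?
Yes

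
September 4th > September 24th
False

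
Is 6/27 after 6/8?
Yes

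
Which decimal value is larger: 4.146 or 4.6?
4.6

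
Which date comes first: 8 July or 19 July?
8 July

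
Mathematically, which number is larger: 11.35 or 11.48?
11.48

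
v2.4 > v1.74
True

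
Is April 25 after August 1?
No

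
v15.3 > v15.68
False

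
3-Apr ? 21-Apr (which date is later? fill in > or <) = <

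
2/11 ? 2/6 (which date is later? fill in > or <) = >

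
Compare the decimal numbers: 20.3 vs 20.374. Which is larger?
20.374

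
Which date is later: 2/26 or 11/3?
11/3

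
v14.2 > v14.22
False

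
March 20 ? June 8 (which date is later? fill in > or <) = <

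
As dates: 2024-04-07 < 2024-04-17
True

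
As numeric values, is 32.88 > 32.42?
True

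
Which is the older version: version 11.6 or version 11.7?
version 11.6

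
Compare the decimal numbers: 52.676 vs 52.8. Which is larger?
52.8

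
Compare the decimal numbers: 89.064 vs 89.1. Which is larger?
89.1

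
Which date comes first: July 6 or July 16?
July 6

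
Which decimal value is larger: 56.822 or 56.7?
56.822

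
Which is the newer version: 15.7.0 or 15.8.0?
15.8.0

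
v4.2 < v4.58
True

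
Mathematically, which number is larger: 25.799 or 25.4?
25.799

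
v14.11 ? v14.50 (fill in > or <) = <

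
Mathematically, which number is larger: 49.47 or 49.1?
49.47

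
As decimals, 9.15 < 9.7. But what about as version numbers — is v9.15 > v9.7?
True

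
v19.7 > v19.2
True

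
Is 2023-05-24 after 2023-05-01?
Yes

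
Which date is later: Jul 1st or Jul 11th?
Jul 11th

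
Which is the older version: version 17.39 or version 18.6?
version 17.39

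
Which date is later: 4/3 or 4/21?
4/21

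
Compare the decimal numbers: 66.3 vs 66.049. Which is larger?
66.3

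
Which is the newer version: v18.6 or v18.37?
v18.37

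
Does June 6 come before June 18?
Yes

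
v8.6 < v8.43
True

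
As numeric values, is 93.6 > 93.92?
False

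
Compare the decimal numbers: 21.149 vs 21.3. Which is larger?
21.3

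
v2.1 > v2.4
False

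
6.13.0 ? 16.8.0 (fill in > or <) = <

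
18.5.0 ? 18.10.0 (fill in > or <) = <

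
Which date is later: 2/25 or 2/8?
2/25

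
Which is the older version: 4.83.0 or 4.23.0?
4.23.0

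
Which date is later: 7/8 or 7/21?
7/21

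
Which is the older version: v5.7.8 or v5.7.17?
v5.7.8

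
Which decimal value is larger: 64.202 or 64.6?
64.6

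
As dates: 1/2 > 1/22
False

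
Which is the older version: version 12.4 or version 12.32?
version 12.4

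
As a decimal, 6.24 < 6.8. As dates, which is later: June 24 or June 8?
June 24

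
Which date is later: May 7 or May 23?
May 23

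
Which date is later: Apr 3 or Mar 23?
Apr 3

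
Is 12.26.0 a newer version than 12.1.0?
Yes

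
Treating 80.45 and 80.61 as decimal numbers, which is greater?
80.61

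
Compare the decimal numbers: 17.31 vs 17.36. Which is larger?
17.36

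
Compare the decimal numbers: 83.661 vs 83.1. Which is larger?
83.661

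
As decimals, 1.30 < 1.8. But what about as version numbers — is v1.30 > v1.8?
True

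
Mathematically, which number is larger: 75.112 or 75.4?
75.4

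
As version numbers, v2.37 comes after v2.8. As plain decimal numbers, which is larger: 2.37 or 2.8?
2.8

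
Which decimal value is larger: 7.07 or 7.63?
7.63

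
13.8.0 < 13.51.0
True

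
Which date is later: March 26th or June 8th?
June 8th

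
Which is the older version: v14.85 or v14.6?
v14.6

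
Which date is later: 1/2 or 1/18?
1/18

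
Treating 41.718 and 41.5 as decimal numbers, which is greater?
41.718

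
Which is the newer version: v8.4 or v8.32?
v8.32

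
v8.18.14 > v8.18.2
True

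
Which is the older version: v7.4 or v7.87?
v7.4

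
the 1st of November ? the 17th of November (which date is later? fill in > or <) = <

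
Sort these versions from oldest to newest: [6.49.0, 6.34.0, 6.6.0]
[6.6.0, 6.34.0, 6.49.0]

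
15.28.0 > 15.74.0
False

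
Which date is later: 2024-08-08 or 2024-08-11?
2024-08-11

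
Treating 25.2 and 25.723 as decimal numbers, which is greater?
25.723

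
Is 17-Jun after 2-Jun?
Yes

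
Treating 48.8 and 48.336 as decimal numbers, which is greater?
48.8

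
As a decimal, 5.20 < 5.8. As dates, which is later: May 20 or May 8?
May 20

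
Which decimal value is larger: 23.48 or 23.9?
23.9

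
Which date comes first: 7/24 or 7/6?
7/6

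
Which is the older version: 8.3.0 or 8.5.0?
8.3.0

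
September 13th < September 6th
False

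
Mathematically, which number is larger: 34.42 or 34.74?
34.74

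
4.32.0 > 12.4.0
False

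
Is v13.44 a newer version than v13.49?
No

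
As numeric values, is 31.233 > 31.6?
False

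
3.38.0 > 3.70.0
False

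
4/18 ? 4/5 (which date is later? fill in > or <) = >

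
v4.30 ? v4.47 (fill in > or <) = <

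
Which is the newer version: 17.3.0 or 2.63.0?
17.3.0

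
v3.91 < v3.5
False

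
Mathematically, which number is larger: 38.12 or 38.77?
38.77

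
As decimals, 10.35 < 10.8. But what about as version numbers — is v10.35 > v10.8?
True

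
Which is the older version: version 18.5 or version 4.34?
version 4.34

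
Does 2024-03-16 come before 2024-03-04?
No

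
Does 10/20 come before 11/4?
Yes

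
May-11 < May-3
False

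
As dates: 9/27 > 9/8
True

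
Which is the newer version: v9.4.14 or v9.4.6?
v9.4.14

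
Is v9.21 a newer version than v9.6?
Yes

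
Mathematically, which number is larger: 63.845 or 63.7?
63.845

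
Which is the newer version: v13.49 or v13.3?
v13.49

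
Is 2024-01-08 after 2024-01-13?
No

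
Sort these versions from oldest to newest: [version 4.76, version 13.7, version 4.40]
[version 4.40, version 4.76, version 13.7]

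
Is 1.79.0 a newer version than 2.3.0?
No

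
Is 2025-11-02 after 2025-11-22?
No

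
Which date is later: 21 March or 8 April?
8 April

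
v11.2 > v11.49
False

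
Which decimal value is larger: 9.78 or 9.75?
9.78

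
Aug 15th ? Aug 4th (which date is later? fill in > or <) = >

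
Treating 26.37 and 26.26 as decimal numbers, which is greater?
26.37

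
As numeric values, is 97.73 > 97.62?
True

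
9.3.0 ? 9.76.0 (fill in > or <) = <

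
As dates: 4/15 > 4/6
True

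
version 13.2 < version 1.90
False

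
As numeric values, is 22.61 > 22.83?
False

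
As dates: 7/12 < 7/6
False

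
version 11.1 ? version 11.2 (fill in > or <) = <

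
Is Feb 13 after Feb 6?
Yes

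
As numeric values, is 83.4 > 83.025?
True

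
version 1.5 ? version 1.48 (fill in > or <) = <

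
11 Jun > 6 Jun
True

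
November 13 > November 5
True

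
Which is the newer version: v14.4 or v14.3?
v14.4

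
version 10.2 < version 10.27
True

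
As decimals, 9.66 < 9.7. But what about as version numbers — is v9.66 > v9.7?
True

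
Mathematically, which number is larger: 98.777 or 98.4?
98.777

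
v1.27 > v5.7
False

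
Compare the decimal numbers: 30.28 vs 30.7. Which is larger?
30.7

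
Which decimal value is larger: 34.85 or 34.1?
34.85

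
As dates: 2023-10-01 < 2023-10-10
True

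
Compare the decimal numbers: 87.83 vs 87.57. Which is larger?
87.83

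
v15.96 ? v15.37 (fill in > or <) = >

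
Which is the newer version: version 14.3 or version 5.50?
version 14.3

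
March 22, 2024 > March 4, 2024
True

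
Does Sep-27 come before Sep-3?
No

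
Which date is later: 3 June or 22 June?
22 June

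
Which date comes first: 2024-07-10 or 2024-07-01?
2024-07-01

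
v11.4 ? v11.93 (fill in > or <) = <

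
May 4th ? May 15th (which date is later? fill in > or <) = <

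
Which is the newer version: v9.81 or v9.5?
v9.81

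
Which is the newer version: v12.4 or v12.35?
v12.35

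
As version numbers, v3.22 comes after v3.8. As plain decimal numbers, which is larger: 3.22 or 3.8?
3.8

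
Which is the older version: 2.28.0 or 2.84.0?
2.28.0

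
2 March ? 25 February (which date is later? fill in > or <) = >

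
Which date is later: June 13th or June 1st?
June 13th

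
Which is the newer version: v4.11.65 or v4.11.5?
v4.11.65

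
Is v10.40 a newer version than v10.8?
Yes. Version numbers are compared segment by segment as integers, not as decimals: minor version 40 > 8, so v10.40 > v10.8 (even though the decimal 10.40 < 10.8).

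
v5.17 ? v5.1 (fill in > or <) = >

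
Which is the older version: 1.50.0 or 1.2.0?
1.2.0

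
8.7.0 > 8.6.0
True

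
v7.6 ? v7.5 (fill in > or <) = >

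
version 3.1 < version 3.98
True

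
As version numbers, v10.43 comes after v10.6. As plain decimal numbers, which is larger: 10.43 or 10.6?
10.6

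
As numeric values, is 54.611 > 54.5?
True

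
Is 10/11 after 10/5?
Yes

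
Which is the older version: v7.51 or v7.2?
v7.2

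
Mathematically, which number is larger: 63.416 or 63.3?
63.416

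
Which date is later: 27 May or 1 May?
27 May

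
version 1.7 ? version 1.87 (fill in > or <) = <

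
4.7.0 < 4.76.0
True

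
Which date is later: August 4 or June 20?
August 4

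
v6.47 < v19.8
True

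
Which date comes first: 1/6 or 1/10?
1/6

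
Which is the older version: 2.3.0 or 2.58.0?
2.3.0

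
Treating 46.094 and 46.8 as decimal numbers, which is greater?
46.8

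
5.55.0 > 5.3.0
True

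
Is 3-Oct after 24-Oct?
No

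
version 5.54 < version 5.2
False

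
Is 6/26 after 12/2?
No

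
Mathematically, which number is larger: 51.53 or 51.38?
51.53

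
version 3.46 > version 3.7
True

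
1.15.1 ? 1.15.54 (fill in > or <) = <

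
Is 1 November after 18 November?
No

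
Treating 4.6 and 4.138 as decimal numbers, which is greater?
4.6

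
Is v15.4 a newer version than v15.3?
Yes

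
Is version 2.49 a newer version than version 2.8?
Yes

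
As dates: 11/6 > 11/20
False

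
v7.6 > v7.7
False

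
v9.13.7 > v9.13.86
False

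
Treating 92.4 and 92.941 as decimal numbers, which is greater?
92.941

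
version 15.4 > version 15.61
False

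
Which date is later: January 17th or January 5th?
January 17th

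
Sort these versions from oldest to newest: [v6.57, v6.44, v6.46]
[v6.44, v6.46, v6.57]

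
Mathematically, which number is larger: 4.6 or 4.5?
4.6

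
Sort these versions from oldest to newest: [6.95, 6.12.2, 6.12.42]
[6.12.2, 6.12.42, 6.95]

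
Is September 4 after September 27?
No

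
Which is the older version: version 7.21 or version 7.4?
version 7.4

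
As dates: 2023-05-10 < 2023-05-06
False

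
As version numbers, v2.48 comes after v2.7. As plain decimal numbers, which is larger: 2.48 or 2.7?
2.7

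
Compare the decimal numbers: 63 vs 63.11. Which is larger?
63.11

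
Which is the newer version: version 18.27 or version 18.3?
version 18.27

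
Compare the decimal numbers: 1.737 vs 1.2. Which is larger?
1.737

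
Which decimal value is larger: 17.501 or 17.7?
17.7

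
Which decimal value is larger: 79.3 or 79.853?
79.853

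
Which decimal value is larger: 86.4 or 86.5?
86.5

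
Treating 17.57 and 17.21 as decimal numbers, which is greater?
17.57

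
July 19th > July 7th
True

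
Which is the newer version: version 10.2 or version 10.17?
version 10.17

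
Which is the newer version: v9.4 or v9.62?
v9.62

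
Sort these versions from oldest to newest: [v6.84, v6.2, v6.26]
[v6.2, v6.26, v6.84]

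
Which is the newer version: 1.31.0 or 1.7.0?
1.31.0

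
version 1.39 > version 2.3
False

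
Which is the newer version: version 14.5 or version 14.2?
version 14.5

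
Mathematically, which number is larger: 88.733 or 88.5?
88.733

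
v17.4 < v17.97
True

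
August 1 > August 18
False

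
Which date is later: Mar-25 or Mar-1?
Mar-25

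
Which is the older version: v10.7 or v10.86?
v10.7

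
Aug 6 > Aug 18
False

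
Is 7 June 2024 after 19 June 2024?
No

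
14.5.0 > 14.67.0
False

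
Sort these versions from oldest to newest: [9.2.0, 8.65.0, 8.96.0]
[8.65.0, 8.96.0, 9.2.0]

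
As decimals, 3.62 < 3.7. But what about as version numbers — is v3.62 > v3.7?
True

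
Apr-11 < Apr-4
False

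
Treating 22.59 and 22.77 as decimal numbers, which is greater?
22.77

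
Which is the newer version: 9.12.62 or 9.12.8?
9.12.62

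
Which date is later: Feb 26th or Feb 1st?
Feb 26th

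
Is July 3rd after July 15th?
No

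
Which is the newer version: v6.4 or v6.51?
v6.51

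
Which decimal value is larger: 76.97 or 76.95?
76.97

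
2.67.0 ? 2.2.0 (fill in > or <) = >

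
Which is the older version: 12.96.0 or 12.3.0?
12.3.0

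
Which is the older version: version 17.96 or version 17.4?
version 17.4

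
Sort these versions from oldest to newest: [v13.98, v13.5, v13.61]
[v13.5, v13.61, v13.98]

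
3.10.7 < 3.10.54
True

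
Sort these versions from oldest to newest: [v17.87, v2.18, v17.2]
[v2.18, v17.2, v17.87]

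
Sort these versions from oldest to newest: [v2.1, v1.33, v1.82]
[v1.33, v1.82, v2.1]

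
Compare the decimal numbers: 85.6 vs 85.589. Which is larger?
85.6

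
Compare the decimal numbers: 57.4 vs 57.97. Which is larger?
57.97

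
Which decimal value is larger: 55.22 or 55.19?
55.22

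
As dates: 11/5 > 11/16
False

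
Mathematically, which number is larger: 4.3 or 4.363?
4.363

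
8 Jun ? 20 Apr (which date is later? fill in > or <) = >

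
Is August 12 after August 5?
Yes. Day 12 comes after day 5 in August — this is a date comparison, not a decimal one (the decimal 8.12 would be smaller than 8.5).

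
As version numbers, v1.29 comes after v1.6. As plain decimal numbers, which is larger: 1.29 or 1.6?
1.6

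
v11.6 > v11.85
False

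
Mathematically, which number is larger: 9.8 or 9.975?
9.975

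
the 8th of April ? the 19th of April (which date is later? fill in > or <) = <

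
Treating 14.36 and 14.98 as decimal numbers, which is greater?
14.98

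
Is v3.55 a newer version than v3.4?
Yes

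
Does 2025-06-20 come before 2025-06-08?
No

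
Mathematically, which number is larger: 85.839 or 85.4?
85.839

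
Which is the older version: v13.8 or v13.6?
v13.6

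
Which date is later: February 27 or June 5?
June 5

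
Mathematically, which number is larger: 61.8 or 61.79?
61.8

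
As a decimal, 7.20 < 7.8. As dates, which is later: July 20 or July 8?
July 20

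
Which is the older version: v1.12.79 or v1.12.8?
v1.12.8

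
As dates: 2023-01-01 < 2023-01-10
True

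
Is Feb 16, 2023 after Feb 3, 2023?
Yes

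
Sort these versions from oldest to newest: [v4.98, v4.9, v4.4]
[v4.4, v4.9, v4.98]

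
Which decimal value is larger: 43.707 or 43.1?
43.707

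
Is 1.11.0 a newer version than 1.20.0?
No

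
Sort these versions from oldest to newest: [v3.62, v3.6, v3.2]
[v3.2, v3.6, v3.62]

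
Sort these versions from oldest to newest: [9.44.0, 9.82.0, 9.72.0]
[9.44.0, 9.72.0, 9.82.0]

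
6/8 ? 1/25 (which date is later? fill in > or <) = >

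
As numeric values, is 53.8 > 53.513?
True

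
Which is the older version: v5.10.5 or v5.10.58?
v5.10.5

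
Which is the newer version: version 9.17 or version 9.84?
version 9.84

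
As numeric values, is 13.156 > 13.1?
True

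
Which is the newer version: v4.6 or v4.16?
v4.16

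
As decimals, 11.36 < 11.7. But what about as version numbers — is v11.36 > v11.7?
True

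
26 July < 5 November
True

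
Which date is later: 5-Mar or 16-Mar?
16-Mar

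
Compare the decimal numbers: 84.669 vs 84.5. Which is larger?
84.669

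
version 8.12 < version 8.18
True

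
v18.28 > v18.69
False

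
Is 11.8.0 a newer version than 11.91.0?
No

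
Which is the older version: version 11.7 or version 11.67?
version 11.7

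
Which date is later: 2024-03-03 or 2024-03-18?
2024-03-18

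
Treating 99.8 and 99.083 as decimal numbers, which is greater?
99.8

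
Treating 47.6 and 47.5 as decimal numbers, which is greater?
47.6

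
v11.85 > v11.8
True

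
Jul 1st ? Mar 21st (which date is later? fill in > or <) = >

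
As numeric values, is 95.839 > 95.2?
True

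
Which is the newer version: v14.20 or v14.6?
v14.20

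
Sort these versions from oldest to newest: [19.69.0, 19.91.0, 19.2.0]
[19.2.0, 19.69.0, 19.91.0]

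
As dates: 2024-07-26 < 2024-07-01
False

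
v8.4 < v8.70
True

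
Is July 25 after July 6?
Yes. Day 25 comes after day 6 in July — this is a date comparison, not a decimal one (the decimal 7.25 would be smaller than 7.6).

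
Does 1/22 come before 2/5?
Yes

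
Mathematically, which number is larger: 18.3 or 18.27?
18.3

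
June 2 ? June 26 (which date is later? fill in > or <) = <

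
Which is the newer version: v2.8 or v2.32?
v2.32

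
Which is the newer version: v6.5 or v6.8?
v6.8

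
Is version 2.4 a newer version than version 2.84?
No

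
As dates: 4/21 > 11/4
False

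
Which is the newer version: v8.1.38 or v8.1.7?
v8.1.38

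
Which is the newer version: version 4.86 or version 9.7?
version 9.7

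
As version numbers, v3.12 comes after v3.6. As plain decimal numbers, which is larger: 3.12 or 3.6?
3.6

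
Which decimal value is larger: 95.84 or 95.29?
95.84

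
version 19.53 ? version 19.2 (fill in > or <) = >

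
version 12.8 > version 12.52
False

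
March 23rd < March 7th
False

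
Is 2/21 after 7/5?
No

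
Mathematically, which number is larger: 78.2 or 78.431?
78.431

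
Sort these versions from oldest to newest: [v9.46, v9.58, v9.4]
[v9.4, v9.46, v9.58]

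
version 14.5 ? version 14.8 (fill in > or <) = <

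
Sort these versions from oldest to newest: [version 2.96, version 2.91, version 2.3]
[version 2.3, version 2.91, version 2.96]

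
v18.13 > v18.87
False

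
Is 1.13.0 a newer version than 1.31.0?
No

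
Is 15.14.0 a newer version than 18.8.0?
No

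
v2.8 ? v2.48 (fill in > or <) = <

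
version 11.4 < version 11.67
True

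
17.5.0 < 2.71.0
False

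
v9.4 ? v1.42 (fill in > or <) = >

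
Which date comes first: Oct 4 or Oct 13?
Oct 4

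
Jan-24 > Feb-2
False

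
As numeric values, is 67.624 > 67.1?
True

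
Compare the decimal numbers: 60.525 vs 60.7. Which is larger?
60.7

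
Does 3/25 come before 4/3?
Yes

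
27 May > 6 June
False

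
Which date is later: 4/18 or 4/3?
4/18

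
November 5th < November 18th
True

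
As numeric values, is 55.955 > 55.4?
True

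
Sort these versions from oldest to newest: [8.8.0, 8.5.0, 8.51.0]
[8.5.0, 8.8.0, 8.51.0]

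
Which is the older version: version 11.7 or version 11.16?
version 11.7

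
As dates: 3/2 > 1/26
True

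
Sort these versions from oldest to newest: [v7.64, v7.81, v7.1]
[v7.1, v7.64, v7.81]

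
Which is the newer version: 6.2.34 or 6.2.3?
6.2.34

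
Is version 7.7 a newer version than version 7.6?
Yes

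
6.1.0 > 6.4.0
False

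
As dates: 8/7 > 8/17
False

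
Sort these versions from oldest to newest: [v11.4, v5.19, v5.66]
[v5.19, v5.66, v11.4]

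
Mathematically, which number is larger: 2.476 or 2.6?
2.6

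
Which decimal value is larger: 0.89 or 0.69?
0.89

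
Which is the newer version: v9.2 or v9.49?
v9.49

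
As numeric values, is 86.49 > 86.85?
False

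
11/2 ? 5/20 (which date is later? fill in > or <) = >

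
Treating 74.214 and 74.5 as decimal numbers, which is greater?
74.5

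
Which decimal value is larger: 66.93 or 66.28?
66.93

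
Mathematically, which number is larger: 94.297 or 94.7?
94.7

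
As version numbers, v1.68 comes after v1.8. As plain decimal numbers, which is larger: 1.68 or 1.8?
1.8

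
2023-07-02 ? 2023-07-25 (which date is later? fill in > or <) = <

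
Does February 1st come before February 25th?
Yes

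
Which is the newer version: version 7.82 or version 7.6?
version 7.82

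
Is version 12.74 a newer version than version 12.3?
Yes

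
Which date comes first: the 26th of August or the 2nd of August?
the 2nd of August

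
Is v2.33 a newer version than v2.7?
Yes. Version numbers are compared segment by segment as integers, not as decimals: minor version 33 > 7, so v2.33 > v2.7 (even though the decimal 2.33 < 2.7).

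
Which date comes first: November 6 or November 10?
November 6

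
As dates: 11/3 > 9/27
True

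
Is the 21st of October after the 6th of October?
Yes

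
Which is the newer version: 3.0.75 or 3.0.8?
3.0.75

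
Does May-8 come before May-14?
Yes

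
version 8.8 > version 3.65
True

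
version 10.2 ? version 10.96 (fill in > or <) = <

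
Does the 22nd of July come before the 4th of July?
No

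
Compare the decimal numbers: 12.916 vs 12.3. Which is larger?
12.916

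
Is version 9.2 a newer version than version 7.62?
Yes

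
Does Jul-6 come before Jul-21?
Yes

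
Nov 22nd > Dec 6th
False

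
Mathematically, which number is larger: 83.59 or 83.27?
83.59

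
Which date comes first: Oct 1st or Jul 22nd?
Jul 22nd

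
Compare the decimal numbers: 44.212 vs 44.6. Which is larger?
44.6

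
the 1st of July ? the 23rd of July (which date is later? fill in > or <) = <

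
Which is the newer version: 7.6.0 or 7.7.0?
7.7.0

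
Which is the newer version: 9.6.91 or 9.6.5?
9.6.91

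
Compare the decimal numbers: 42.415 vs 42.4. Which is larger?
42.415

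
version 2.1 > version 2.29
False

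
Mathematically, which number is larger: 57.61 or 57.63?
57.63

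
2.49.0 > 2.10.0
True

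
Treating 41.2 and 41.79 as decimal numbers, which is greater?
41.79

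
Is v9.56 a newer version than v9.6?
Yes. Version numbers are compared segment by segment as integers, not as decimals: minor version 56 > 6, so v9.56 > v9.6 (even though the decimal 9.56 < 9.6).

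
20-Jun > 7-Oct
False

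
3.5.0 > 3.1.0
True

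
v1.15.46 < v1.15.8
False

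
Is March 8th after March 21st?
No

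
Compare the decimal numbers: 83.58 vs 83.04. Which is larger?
83.58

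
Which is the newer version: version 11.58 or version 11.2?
version 11.58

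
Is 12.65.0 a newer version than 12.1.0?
Yes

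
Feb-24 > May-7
False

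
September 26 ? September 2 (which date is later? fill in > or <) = >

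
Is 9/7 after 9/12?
No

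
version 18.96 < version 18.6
False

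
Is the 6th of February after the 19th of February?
No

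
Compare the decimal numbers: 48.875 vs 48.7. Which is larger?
48.875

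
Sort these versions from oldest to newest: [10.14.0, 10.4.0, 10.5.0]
[10.4.0, 10.5.0, 10.14.0]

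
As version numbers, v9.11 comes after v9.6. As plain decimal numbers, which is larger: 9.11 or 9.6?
9.6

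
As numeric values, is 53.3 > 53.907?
False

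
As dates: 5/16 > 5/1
True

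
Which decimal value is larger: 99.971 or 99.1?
99.971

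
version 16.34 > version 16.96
False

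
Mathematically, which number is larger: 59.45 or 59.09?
59.45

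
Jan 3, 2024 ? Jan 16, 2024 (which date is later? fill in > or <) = <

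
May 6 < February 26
False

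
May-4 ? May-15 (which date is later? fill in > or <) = <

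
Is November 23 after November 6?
Yes. Day 23 comes after day 6 in November — this is a date comparison, not a decimal one (the decimal 11.23 would be smaller than 11.6).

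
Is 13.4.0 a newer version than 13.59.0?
No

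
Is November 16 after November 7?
Yes. Day 16 comes after day 7 in November — this is a date comparison, not a decimal one (the decimal 11.16 would be smaller than 11.7).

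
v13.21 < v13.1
False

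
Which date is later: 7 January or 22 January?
22 January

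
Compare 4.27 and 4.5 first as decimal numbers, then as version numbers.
As decimals: 4.27 < 4.5. As versions: v4.27 > v4.5 (minor version 27 > 5).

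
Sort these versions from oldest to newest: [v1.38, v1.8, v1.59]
[v1.8, v1.38, v1.59]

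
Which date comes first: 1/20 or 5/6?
1/20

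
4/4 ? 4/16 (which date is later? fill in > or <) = <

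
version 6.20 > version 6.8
True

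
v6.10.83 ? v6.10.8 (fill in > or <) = >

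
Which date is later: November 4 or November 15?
November 15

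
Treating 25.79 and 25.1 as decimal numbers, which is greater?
25.79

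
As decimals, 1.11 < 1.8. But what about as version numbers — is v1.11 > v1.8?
True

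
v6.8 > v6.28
False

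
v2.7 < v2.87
True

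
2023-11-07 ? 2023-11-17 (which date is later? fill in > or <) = <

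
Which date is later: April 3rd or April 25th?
April 25th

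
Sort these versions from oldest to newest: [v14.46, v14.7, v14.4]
[v14.4, v14.7, v14.46]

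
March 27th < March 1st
False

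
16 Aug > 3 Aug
True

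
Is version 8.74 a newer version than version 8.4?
Yes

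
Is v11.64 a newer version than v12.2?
No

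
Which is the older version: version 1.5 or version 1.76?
version 1.5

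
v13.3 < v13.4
True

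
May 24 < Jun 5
True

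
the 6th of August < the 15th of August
True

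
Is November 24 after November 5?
Yes. Day 24 comes after day 5 in November — this is a date comparison, not a decimal one (the decimal 11.24 would be smaller than 11.5).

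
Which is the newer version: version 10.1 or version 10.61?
version 10.61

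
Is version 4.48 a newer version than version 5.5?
No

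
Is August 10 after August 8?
Yes. Day 10 comes after day 8 in August — this is a date comparison, not a decimal one (the decimal 8.10 would be smaller than 8.8).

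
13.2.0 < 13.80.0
True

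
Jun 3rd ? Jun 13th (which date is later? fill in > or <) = <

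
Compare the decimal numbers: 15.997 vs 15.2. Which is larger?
15.997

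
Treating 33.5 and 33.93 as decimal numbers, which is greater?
33.93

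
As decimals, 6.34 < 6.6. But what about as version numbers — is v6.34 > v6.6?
True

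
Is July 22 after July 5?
Yes. Day 22 comes after day 5 in July — this is a date comparison, not a decimal one (the decimal 7.22 would be smaller than 7.5).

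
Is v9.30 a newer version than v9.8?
Yes. Version numbers are compared segment by segment as integers, not as decimals: minor version 30 > 8, so v9.30 > v9.8 (even though the decimal 9.30 < 9.8).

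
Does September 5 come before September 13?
Yes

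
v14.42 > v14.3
True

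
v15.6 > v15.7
False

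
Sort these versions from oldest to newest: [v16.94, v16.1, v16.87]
[v16.1, v16.87, v16.94]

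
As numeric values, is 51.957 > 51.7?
True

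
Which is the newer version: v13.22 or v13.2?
v13.22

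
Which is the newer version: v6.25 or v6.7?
v6.25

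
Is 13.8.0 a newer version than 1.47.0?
Yes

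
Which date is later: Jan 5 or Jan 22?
Jan 22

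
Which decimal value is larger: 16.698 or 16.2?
16.698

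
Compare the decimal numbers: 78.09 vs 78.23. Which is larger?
78.23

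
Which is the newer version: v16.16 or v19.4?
v19.4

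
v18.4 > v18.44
False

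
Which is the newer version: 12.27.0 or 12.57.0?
12.57.0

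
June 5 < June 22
True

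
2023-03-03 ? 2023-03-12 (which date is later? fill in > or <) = <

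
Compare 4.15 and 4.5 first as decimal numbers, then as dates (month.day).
As decimals: 4.15 < 4.5. As dates: 4/15 is later than 4/5 (day 15 > day 5).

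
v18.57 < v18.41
False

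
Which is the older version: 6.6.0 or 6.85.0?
6.6.0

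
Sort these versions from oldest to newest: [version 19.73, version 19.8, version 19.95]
[version 19.8, version 19.73, version 19.95]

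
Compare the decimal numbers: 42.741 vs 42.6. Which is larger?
42.741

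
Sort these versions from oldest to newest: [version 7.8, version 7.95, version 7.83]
[version 7.8, version 7.83, version 7.95]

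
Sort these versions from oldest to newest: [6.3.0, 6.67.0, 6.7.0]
[6.3.0, 6.7.0, 6.67.0]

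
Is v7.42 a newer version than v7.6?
Yes. Version numbers are compared segment by segment as integers, not as decimals: minor version 42 > 6, so v7.42 > v7.6 (even though the decimal 7.42 < 7.6).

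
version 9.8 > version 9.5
True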